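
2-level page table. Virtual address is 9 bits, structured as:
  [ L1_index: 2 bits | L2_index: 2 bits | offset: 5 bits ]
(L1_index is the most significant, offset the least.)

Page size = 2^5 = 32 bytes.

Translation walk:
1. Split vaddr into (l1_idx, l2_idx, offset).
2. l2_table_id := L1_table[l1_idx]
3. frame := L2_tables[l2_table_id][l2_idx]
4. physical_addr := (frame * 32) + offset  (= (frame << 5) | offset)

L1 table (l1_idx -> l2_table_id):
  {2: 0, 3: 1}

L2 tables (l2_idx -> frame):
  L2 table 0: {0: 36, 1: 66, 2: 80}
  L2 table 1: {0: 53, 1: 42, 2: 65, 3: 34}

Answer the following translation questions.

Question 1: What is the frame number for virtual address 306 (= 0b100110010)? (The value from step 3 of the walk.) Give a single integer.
vaddr = 306: l1_idx=2, l2_idx=1
L1[2] = 0; L2[0][1] = 66

Answer: 66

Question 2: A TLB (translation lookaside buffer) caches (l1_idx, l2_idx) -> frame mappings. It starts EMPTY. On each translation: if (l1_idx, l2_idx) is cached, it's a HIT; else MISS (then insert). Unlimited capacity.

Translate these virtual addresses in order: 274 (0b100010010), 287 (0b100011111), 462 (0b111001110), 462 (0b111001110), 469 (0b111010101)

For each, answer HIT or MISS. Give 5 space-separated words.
Answer: MISS HIT MISS HIT HIT

Derivation:
vaddr=274: (2,0) not in TLB -> MISS, insert
vaddr=287: (2,0) in TLB -> HIT
vaddr=462: (3,2) not in TLB -> MISS, insert
vaddr=462: (3,2) in TLB -> HIT
vaddr=469: (3,2) in TLB -> HIT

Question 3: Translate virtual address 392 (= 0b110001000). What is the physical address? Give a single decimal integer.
Answer: 1704

Derivation:
vaddr = 392 = 0b110001000
Split: l1_idx=3, l2_idx=0, offset=8
L1[3] = 1
L2[1][0] = 53
paddr = 53 * 32 + 8 = 1704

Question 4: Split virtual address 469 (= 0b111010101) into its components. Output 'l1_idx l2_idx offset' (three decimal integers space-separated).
Answer: 3 2 21

Derivation:
vaddr = 469 = 0b111010101
  top 2 bits -> l1_idx = 3
  next 2 bits -> l2_idx = 2
  bottom 5 bits -> offset = 21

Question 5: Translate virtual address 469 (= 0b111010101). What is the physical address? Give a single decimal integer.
Answer: 2101

Derivation:
vaddr = 469 = 0b111010101
Split: l1_idx=3, l2_idx=2, offset=21
L1[3] = 1
L2[1][2] = 65
paddr = 65 * 32 + 21 = 2101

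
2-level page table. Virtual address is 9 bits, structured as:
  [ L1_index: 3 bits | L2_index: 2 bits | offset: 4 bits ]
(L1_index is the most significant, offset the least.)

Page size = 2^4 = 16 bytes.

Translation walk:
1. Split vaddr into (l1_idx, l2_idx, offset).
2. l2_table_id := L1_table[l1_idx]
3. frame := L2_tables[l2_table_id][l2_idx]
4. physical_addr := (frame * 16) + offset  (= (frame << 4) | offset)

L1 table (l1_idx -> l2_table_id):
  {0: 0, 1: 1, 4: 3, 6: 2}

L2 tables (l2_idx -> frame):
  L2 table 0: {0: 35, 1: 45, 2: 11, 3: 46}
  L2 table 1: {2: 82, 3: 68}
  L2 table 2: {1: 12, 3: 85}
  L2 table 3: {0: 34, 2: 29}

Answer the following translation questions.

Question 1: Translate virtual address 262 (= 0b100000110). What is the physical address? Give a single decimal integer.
Answer: 550

Derivation:
vaddr = 262 = 0b100000110
Split: l1_idx=4, l2_idx=0, offset=6
L1[4] = 3
L2[3][0] = 34
paddr = 34 * 16 + 6 = 550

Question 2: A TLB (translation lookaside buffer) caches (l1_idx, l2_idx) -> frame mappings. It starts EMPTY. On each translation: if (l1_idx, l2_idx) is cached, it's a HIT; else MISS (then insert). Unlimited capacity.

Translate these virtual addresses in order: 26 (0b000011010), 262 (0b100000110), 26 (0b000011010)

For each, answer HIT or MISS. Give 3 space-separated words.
Answer: MISS MISS HIT

Derivation:
vaddr=26: (0,1) not in TLB -> MISS, insert
vaddr=262: (4,0) not in TLB -> MISS, insert
vaddr=26: (0,1) in TLB -> HIT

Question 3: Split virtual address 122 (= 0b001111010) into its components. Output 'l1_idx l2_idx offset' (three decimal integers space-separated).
Answer: 1 3 10

Derivation:
vaddr = 122 = 0b001111010
  top 3 bits -> l1_idx = 1
  next 2 bits -> l2_idx = 3
  bottom 4 bits -> offset = 10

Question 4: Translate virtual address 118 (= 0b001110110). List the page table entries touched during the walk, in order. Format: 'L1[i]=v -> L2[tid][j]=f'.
vaddr = 118 = 0b001110110
Split: l1_idx=1, l2_idx=3, offset=6

Answer: L1[1]=1 -> L2[1][3]=68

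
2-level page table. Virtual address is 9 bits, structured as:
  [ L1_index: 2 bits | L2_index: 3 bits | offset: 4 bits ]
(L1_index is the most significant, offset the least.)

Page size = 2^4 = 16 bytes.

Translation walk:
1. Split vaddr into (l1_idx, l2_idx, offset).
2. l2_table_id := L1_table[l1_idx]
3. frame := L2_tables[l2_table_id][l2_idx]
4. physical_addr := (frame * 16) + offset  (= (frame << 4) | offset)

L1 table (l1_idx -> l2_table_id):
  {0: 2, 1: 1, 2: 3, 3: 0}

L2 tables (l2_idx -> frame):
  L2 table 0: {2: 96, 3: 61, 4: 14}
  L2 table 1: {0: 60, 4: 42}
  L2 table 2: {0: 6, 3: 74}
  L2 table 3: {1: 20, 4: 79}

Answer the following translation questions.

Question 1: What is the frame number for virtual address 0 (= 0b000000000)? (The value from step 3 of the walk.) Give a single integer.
Answer: 6

Derivation:
vaddr = 0: l1_idx=0, l2_idx=0
L1[0] = 2; L2[2][0] = 6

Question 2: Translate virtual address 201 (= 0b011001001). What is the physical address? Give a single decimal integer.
Answer: 681

Derivation:
vaddr = 201 = 0b011001001
Split: l1_idx=1, l2_idx=4, offset=9
L1[1] = 1
L2[1][4] = 42
paddr = 42 * 16 + 9 = 681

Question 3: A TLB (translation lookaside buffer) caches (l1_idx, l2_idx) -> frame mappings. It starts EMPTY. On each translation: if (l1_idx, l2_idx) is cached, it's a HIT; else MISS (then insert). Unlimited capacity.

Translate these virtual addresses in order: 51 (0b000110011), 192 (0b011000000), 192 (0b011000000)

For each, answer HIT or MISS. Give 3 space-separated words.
vaddr=51: (0,3) not in TLB -> MISS, insert
vaddr=192: (1,4) not in TLB -> MISS, insert
vaddr=192: (1,4) in TLB -> HIT

Answer: MISS MISS HIT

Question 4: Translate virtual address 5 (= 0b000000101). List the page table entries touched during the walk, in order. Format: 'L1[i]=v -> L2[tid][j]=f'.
Answer: L1[0]=2 -> L2[2][0]=6

Derivation:
vaddr = 5 = 0b000000101
Split: l1_idx=0, l2_idx=0, offset=5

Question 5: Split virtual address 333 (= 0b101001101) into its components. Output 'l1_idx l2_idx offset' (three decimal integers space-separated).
vaddr = 333 = 0b101001101
  top 2 bits -> l1_idx = 2
  next 3 bits -> l2_idx = 4
  bottom 4 bits -> offset = 13

Answer: 2 4 13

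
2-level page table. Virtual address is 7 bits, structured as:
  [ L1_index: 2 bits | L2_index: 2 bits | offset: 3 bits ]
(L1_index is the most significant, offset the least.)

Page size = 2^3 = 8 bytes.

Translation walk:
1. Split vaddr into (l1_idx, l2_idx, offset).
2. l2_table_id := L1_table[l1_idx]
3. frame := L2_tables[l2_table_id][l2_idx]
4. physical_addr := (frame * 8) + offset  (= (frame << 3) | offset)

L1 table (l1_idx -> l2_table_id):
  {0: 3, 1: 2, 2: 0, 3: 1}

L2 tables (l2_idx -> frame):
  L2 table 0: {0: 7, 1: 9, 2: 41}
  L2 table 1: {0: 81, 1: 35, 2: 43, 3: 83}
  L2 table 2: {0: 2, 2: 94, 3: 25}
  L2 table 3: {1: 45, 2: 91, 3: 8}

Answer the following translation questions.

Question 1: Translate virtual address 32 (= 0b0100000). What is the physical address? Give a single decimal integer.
Answer: 16

Derivation:
vaddr = 32 = 0b0100000
Split: l1_idx=1, l2_idx=0, offset=0
L1[1] = 2
L2[2][0] = 2
paddr = 2 * 8 + 0 = 16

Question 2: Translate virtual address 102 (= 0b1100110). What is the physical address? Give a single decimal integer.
vaddr = 102 = 0b1100110
Split: l1_idx=3, l2_idx=0, offset=6
L1[3] = 1
L2[1][0] = 81
paddr = 81 * 8 + 6 = 654

Answer: 654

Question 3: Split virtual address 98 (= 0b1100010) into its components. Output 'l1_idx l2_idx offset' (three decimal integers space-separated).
Answer: 3 0 2

Derivation:
vaddr = 98 = 0b1100010
  top 2 bits -> l1_idx = 3
  next 2 bits -> l2_idx = 0
  bottom 3 bits -> offset = 2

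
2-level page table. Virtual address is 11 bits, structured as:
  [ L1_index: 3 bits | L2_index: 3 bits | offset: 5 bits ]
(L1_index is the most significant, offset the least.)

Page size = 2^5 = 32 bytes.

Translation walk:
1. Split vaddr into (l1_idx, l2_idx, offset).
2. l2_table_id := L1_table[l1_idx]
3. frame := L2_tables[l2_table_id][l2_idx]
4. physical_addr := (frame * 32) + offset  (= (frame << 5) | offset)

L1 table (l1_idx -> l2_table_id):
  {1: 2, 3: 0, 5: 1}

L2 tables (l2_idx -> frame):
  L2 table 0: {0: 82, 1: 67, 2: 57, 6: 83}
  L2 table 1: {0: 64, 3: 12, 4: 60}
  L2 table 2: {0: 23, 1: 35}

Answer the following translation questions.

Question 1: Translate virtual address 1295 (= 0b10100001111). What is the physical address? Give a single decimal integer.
Answer: 2063

Derivation:
vaddr = 1295 = 0b10100001111
Split: l1_idx=5, l2_idx=0, offset=15
L1[5] = 1
L2[1][0] = 64
paddr = 64 * 32 + 15 = 2063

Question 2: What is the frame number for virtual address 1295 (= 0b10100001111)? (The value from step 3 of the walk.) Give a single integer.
Answer: 64

Derivation:
vaddr = 1295: l1_idx=5, l2_idx=0
L1[5] = 1; L2[1][0] = 64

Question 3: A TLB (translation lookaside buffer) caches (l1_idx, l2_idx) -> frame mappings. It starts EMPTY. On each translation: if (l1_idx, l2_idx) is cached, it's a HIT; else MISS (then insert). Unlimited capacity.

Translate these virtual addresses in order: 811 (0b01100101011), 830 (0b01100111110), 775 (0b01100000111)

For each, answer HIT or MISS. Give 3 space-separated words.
vaddr=811: (3,1) not in TLB -> MISS, insert
vaddr=830: (3,1) in TLB -> HIT
vaddr=775: (3,0) not in TLB -> MISS, insert

Answer: MISS HIT MISS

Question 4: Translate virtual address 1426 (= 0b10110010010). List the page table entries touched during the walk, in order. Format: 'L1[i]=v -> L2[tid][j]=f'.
Answer: L1[5]=1 -> L2[1][4]=60

Derivation:
vaddr = 1426 = 0b10110010010
Split: l1_idx=5, l2_idx=4, offset=18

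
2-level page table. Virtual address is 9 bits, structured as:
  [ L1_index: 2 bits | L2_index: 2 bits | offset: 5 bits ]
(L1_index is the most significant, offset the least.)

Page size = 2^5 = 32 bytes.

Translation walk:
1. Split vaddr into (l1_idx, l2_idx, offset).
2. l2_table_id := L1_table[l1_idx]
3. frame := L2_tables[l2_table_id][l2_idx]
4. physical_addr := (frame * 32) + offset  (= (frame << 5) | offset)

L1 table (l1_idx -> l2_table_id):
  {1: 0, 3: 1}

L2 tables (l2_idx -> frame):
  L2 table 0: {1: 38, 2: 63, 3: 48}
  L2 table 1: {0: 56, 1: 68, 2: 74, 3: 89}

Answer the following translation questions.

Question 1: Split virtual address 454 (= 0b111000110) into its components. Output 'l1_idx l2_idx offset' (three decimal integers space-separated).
Answer: 3 2 6

Derivation:
vaddr = 454 = 0b111000110
  top 2 bits -> l1_idx = 3
  next 2 bits -> l2_idx = 2
  bottom 5 bits -> offset = 6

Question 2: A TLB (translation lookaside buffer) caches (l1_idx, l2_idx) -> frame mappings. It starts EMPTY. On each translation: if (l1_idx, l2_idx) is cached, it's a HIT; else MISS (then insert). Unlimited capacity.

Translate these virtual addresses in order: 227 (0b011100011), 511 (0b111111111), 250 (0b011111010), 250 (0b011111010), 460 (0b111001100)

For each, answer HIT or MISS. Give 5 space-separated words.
vaddr=227: (1,3) not in TLB -> MISS, insert
vaddr=511: (3,3) not in TLB -> MISS, insert
vaddr=250: (1,3) in TLB -> HIT
vaddr=250: (1,3) in TLB -> HIT
vaddr=460: (3,2) not in TLB -> MISS, insert

Answer: MISS MISS HIT HIT MISS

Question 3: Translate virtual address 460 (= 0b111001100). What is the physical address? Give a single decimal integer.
vaddr = 460 = 0b111001100
Split: l1_idx=3, l2_idx=2, offset=12
L1[3] = 1
L2[1][2] = 74
paddr = 74 * 32 + 12 = 2380

Answer: 2380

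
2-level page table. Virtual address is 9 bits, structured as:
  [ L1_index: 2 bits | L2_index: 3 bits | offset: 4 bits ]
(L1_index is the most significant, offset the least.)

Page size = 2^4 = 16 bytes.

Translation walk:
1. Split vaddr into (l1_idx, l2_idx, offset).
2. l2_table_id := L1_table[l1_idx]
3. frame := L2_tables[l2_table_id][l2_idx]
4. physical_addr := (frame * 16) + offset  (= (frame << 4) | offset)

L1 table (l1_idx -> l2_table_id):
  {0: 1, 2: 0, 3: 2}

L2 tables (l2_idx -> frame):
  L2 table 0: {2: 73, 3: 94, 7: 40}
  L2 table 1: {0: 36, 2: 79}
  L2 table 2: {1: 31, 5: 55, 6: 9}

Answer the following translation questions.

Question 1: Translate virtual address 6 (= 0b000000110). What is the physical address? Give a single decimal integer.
Answer: 582

Derivation:
vaddr = 6 = 0b000000110
Split: l1_idx=0, l2_idx=0, offset=6
L1[0] = 1
L2[1][0] = 36
paddr = 36 * 16 + 6 = 582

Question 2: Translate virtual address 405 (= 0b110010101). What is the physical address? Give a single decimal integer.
vaddr = 405 = 0b110010101
Split: l1_idx=3, l2_idx=1, offset=5
L1[3] = 2
L2[2][1] = 31
paddr = 31 * 16 + 5 = 501

Answer: 501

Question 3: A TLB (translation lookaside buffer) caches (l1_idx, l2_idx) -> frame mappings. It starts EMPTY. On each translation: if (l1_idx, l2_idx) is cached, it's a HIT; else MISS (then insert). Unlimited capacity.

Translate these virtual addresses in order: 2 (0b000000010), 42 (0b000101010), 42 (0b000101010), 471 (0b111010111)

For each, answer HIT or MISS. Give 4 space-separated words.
Answer: MISS MISS HIT MISS

Derivation:
vaddr=2: (0,0) not in TLB -> MISS, insert
vaddr=42: (0,2) not in TLB -> MISS, insert
vaddr=42: (0,2) in TLB -> HIT
vaddr=471: (3,5) not in TLB -> MISS, insert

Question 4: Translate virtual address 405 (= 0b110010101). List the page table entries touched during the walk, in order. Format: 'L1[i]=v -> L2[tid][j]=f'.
vaddr = 405 = 0b110010101
Split: l1_idx=3, l2_idx=1, offset=5

Answer: L1[3]=2 -> L2[2][1]=31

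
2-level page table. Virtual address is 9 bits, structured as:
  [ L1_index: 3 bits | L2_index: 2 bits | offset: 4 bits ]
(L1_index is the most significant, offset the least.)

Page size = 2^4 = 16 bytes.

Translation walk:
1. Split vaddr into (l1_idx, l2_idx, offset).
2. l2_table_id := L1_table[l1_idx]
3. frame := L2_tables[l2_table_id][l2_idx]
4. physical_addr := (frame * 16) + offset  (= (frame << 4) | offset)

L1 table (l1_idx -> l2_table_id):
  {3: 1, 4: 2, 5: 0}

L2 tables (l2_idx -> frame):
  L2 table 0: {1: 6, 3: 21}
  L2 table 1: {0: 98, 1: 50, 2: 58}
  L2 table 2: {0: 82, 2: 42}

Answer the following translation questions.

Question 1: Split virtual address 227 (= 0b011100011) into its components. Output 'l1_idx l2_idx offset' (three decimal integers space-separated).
Answer: 3 2 3

Derivation:
vaddr = 227 = 0b011100011
  top 3 bits -> l1_idx = 3
  next 2 bits -> l2_idx = 2
  bottom 4 bits -> offset = 3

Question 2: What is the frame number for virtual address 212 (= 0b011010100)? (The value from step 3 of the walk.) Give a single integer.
Answer: 50

Derivation:
vaddr = 212: l1_idx=3, l2_idx=1
L1[3] = 1; L2[1][1] = 50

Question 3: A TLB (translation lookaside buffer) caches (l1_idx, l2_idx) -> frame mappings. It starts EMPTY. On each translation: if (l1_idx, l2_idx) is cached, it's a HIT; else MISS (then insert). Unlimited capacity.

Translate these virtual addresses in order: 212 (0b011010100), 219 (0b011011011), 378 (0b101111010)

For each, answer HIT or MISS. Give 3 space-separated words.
Answer: MISS HIT MISS

Derivation:
vaddr=212: (3,1) not in TLB -> MISS, insert
vaddr=219: (3,1) in TLB -> HIT
vaddr=378: (5,3) not in TLB -> MISS, insert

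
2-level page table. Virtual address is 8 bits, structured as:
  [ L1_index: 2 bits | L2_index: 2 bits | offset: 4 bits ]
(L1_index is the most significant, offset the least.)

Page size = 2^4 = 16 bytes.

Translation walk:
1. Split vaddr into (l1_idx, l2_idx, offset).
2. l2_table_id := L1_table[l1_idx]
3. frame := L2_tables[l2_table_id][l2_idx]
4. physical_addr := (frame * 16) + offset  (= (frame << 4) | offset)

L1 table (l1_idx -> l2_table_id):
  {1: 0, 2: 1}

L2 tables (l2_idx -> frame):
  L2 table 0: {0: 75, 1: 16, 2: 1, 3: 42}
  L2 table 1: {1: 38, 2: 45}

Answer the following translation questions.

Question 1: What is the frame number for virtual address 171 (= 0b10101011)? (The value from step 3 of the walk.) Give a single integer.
vaddr = 171: l1_idx=2, l2_idx=2
L1[2] = 1; L2[1][2] = 45

Answer: 45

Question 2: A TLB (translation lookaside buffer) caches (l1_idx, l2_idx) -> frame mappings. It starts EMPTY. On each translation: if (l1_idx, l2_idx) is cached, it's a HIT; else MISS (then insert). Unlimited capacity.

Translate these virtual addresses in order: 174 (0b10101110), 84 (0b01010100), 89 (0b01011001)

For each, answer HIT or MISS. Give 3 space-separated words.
Answer: MISS MISS HIT

Derivation:
vaddr=174: (2,2) not in TLB -> MISS, insert
vaddr=84: (1,1) not in TLB -> MISS, insert
vaddr=89: (1,1) in TLB -> HIT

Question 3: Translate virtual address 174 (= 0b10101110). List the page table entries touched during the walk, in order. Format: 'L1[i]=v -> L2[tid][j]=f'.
Answer: L1[2]=1 -> L2[1][2]=45

Derivation:
vaddr = 174 = 0b10101110
Split: l1_idx=2, l2_idx=2, offset=14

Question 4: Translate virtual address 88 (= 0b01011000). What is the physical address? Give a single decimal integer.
vaddr = 88 = 0b01011000
Split: l1_idx=1, l2_idx=1, offset=8
L1[1] = 0
L2[0][1] = 16
paddr = 16 * 16 + 8 = 264

Answer: 264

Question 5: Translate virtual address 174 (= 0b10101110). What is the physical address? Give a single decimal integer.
Answer: 734

Derivation:
vaddr = 174 = 0b10101110
Split: l1_idx=2, l2_idx=2, offset=14
L1[2] = 1
L2[1][2] = 45
paddr = 45 * 16 + 14 = 734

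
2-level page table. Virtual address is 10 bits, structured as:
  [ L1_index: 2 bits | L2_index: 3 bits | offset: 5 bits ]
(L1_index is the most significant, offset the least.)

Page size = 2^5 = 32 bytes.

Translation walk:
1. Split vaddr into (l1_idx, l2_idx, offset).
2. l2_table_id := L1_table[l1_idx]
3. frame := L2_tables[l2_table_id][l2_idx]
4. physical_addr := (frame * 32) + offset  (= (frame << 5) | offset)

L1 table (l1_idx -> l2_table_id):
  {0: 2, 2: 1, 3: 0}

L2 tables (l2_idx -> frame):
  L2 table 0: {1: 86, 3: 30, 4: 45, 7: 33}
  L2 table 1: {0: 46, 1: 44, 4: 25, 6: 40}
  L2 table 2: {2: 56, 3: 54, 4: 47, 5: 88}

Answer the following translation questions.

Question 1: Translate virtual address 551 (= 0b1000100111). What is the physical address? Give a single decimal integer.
Answer: 1415

Derivation:
vaddr = 551 = 0b1000100111
Split: l1_idx=2, l2_idx=1, offset=7
L1[2] = 1
L2[1][1] = 44
paddr = 44 * 32 + 7 = 1415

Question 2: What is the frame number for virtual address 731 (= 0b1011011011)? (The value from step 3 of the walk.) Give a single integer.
vaddr = 731: l1_idx=2, l2_idx=6
L1[2] = 1; L2[1][6] = 40

Answer: 40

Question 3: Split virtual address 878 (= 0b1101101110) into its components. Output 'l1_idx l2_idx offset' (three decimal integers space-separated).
vaddr = 878 = 0b1101101110
  top 2 bits -> l1_idx = 3
  next 3 bits -> l2_idx = 3
  bottom 5 bits -> offset = 14

Answer: 3 3 14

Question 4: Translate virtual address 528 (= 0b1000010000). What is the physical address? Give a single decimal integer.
Answer: 1488

Derivation:
vaddr = 528 = 0b1000010000
Split: l1_idx=2, l2_idx=0, offset=16
L1[2] = 1
L2[1][0] = 46
paddr = 46 * 32 + 16 = 1488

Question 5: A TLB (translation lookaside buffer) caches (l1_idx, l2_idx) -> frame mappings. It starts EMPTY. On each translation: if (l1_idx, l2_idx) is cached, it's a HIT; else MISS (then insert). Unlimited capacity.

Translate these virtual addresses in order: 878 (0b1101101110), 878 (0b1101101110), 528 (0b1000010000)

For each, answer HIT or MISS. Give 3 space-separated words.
vaddr=878: (3,3) not in TLB -> MISS, insert
vaddr=878: (3,3) in TLB -> HIT
vaddr=528: (2,0) not in TLB -> MISS, insert

Answer: MISS HIT MISS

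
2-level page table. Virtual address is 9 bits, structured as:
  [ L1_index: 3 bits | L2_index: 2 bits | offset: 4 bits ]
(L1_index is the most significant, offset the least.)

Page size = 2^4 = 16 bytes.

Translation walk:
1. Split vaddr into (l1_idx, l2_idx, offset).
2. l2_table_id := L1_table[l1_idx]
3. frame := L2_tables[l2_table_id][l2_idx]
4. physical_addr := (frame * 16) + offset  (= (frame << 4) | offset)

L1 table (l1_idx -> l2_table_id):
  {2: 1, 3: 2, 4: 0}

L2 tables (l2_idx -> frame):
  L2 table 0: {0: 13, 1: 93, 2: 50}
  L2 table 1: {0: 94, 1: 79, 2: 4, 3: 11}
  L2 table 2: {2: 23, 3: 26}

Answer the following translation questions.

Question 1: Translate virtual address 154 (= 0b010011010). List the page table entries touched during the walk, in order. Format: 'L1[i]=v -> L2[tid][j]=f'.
vaddr = 154 = 0b010011010
Split: l1_idx=2, l2_idx=1, offset=10

Answer: L1[2]=1 -> L2[1][1]=79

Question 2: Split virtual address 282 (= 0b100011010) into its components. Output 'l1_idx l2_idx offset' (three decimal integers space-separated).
Answer: 4 1 10

Derivation:
vaddr = 282 = 0b100011010
  top 3 bits -> l1_idx = 4
  next 2 bits -> l2_idx = 1
  bottom 4 bits -> offset = 10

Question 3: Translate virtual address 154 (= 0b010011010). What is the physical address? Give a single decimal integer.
vaddr = 154 = 0b010011010
Split: l1_idx=2, l2_idx=1, offset=10
L1[2] = 1
L2[1][1] = 79
paddr = 79 * 16 + 10 = 1274

Answer: 1274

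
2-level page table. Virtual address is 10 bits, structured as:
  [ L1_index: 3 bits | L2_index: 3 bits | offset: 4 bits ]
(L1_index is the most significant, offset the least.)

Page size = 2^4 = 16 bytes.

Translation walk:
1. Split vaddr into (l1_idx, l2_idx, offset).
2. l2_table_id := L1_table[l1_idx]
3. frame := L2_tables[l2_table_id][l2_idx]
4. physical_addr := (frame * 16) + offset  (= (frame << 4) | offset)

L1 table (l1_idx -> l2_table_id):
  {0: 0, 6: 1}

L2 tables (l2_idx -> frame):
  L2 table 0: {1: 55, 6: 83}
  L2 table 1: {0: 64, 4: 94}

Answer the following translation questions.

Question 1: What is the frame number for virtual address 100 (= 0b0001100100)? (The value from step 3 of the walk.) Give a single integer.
vaddr = 100: l1_idx=0, l2_idx=6
L1[0] = 0; L2[0][6] = 83

Answer: 83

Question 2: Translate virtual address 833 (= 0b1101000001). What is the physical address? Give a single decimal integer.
vaddr = 833 = 0b1101000001
Split: l1_idx=6, l2_idx=4, offset=1
L1[6] = 1
L2[1][4] = 94
paddr = 94 * 16 + 1 = 1505

Answer: 1505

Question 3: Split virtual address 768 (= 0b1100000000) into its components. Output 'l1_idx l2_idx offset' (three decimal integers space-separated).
vaddr = 768 = 0b1100000000
  top 3 bits -> l1_idx = 6
  next 3 bits -> l2_idx = 0
  bottom 4 bits -> offset = 0

Answer: 6 0 0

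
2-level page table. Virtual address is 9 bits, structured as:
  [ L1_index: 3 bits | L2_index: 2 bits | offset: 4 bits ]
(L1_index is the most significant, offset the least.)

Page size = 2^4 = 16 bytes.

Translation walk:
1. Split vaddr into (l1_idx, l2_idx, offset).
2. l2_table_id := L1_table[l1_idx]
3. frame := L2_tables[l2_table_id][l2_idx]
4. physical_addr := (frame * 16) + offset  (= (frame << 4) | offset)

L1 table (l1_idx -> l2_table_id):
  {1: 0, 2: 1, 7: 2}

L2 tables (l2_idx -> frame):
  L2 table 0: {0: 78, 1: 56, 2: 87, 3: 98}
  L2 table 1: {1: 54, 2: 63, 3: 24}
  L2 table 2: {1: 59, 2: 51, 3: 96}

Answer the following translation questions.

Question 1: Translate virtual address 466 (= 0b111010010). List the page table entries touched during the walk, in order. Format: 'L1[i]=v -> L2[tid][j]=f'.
Answer: L1[7]=2 -> L2[2][1]=59

Derivation:
vaddr = 466 = 0b111010010
Split: l1_idx=7, l2_idx=1, offset=2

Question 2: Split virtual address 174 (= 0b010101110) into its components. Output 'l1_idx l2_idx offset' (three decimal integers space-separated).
vaddr = 174 = 0b010101110
  top 3 bits -> l1_idx = 2
  next 2 bits -> l2_idx = 2
  bottom 4 bits -> offset = 14

Answer: 2 2 14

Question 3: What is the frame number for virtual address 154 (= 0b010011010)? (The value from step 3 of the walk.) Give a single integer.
vaddr = 154: l1_idx=2, l2_idx=1
L1[2] = 1; L2[1][1] = 54

Answer: 54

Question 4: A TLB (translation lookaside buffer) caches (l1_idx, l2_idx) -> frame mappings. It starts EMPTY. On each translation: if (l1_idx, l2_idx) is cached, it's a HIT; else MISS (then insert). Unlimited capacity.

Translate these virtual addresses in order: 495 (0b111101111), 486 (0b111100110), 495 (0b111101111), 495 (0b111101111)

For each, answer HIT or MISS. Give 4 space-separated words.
vaddr=495: (7,2) not in TLB -> MISS, insert
vaddr=486: (7,2) in TLB -> HIT
vaddr=495: (7,2) in TLB -> HIT
vaddr=495: (7,2) in TLB -> HIT

Answer: MISS HIT HIT HIT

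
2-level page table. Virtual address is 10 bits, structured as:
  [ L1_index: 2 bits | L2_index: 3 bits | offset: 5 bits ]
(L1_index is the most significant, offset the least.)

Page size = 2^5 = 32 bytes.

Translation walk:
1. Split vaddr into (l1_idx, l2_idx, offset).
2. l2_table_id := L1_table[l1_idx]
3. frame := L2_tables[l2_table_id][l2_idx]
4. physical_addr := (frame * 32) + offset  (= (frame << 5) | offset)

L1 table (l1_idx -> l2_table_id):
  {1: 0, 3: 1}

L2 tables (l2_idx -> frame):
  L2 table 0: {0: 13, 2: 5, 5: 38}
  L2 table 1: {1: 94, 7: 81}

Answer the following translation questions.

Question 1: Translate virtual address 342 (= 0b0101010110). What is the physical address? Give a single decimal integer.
vaddr = 342 = 0b0101010110
Split: l1_idx=1, l2_idx=2, offset=22
L1[1] = 0
L2[0][2] = 5
paddr = 5 * 32 + 22 = 182

Answer: 182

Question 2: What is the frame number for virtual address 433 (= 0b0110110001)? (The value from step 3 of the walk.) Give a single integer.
Answer: 38

Derivation:
vaddr = 433: l1_idx=1, l2_idx=5
L1[1] = 0; L2[0][5] = 38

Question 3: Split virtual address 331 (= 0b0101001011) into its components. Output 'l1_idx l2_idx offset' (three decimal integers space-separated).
Answer: 1 2 11

Derivation:
vaddr = 331 = 0b0101001011
  top 2 bits -> l1_idx = 1
  next 3 bits -> l2_idx = 2
  bottom 5 bits -> offset = 11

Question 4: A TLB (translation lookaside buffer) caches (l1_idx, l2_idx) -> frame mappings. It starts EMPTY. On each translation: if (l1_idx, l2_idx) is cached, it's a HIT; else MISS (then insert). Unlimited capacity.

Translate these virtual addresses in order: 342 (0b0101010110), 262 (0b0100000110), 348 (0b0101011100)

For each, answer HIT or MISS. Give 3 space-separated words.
vaddr=342: (1,2) not in TLB -> MISS, insert
vaddr=262: (1,0) not in TLB -> MISS, insert
vaddr=348: (1,2) in TLB -> HIT

Answer: MISS MISS HIT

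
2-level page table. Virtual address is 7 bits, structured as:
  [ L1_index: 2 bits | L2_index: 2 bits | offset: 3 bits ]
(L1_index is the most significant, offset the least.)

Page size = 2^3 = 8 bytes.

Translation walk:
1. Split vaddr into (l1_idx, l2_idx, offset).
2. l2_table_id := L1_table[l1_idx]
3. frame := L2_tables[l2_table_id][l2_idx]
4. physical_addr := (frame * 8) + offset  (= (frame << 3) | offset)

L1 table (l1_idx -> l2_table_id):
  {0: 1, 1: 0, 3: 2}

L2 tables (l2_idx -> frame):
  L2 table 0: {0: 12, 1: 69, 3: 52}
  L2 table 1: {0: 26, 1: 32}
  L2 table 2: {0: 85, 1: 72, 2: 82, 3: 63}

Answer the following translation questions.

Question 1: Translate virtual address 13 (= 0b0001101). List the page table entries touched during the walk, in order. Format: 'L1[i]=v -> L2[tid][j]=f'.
Answer: L1[0]=1 -> L2[1][1]=32

Derivation:
vaddr = 13 = 0b0001101
Split: l1_idx=0, l2_idx=1, offset=5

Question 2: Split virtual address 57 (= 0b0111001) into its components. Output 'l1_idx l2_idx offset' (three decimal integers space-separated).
vaddr = 57 = 0b0111001
  top 2 bits -> l1_idx = 1
  next 2 bits -> l2_idx = 3
  bottom 3 bits -> offset = 1

Answer: 1 3 1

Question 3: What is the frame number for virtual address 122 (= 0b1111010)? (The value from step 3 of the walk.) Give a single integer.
vaddr = 122: l1_idx=3, l2_idx=3
L1[3] = 2; L2[2][3] = 63

Answer: 63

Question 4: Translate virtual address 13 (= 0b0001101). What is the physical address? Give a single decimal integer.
vaddr = 13 = 0b0001101
Split: l1_idx=0, l2_idx=1, offset=5
L1[0] = 1
L2[1][1] = 32
paddr = 32 * 8 + 5 = 261

Answer: 261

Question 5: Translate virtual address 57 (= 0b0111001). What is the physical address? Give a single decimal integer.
vaddr = 57 = 0b0111001
Split: l1_idx=1, l2_idx=3, offset=1
L1[1] = 0
L2[0][3] = 52
paddr = 52 * 8 + 1 = 417

Answer: 417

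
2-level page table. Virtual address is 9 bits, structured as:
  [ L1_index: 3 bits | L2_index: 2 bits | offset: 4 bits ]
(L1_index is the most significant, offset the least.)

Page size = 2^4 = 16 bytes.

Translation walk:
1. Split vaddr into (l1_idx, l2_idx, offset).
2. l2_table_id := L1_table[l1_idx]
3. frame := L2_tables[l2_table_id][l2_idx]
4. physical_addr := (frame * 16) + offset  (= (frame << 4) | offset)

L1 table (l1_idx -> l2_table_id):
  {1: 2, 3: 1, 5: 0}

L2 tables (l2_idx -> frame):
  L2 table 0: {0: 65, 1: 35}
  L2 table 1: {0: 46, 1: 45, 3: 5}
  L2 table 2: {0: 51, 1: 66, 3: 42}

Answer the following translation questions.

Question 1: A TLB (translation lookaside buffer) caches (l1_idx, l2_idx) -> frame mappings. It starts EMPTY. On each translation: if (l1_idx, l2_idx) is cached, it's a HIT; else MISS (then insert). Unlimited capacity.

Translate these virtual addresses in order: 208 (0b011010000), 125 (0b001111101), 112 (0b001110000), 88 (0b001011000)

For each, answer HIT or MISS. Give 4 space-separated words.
vaddr=208: (3,1) not in TLB -> MISS, insert
vaddr=125: (1,3) not in TLB -> MISS, insert
vaddr=112: (1,3) in TLB -> HIT
vaddr=88: (1,1) not in TLB -> MISS, insert

Answer: MISS MISS HIT MISS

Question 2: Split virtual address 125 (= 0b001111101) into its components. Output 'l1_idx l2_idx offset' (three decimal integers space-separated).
Answer: 1 3 13

Derivation:
vaddr = 125 = 0b001111101
  top 3 bits -> l1_idx = 1
  next 2 bits -> l2_idx = 3
  bottom 4 bits -> offset = 13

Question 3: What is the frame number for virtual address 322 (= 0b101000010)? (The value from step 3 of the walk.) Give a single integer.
Answer: 65

Derivation:
vaddr = 322: l1_idx=5, l2_idx=0
L1[5] = 0; L2[0][0] = 65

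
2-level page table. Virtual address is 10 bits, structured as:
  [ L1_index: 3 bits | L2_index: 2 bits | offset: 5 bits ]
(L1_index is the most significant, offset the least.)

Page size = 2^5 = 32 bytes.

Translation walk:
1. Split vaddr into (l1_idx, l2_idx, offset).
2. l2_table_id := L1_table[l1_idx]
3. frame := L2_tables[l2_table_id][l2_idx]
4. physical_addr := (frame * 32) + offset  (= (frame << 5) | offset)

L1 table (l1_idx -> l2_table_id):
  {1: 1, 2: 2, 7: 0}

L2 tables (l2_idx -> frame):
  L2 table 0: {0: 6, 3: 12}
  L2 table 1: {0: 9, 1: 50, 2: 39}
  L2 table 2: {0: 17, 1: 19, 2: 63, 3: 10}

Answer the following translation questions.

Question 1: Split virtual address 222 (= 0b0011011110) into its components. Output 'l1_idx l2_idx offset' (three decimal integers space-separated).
Answer: 1 2 30

Derivation:
vaddr = 222 = 0b0011011110
  top 3 bits -> l1_idx = 1
  next 2 bits -> l2_idx = 2
  bottom 5 bits -> offset = 30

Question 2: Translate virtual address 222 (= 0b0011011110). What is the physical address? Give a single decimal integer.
Answer: 1278

Derivation:
vaddr = 222 = 0b0011011110
Split: l1_idx=1, l2_idx=2, offset=30
L1[1] = 1
L2[1][2] = 39
paddr = 39 * 32 + 30 = 1278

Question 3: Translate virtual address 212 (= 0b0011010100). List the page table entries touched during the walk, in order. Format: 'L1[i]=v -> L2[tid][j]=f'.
vaddr = 212 = 0b0011010100
Split: l1_idx=1, l2_idx=2, offset=20

Answer: L1[1]=1 -> L2[1][2]=39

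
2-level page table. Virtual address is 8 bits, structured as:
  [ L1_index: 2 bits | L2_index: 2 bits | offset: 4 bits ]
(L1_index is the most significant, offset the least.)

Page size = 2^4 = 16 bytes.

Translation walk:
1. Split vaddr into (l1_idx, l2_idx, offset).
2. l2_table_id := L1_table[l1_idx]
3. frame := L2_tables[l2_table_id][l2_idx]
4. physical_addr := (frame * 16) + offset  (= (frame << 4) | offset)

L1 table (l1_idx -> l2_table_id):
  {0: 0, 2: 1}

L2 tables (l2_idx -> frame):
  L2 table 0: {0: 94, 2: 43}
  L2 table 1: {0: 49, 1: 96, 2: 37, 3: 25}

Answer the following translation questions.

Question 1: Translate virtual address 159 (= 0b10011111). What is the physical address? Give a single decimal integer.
Answer: 1551

Derivation:
vaddr = 159 = 0b10011111
Split: l1_idx=2, l2_idx=1, offset=15
L1[2] = 1
L2[1][1] = 96
paddr = 96 * 16 + 15 = 1551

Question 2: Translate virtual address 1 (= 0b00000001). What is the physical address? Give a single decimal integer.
Answer: 1505

Derivation:
vaddr = 1 = 0b00000001
Split: l1_idx=0, l2_idx=0, offset=1
L1[0] = 0
L2[0][0] = 94
paddr = 94 * 16 + 1 = 1505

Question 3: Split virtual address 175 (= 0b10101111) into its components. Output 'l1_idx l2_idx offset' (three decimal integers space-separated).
vaddr = 175 = 0b10101111
  top 2 bits -> l1_idx = 2
  next 2 bits -> l2_idx = 2
  bottom 4 bits -> offset = 15

Answer: 2 2 15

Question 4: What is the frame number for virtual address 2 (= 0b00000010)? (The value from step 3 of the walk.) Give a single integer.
vaddr = 2: l1_idx=0, l2_idx=0
L1[0] = 0; L2[0][0] = 94

Answer: 94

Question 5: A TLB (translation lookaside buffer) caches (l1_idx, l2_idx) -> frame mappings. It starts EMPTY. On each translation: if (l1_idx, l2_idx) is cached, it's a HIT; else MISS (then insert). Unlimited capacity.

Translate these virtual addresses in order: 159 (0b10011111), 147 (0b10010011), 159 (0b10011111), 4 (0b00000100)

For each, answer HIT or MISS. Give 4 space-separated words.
vaddr=159: (2,1) not in TLB -> MISS, insert
vaddr=147: (2,1) in TLB -> HIT
vaddr=159: (2,1) in TLB -> HIT
vaddr=4: (0,0) not in TLB -> MISS, insert

Answer: MISS HIT HIT MISS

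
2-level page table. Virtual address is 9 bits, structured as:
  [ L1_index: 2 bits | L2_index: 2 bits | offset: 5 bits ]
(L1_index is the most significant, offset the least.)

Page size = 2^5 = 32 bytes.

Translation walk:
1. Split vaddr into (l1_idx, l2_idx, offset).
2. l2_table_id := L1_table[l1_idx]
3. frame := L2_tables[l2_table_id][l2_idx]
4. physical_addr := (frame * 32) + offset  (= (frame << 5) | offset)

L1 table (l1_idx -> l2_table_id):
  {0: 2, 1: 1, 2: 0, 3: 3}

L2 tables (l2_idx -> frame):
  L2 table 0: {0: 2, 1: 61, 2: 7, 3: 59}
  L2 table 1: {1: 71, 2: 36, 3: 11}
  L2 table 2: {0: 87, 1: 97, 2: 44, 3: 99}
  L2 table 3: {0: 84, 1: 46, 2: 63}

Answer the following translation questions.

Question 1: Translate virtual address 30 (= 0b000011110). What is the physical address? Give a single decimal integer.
vaddr = 30 = 0b000011110
Split: l1_idx=0, l2_idx=0, offset=30
L1[0] = 2
L2[2][0] = 87
paddr = 87 * 32 + 30 = 2814

Answer: 2814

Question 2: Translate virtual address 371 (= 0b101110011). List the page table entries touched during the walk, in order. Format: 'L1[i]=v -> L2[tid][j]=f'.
vaddr = 371 = 0b101110011
Split: l1_idx=2, l2_idx=3, offset=19

Answer: L1[2]=0 -> L2[0][3]=59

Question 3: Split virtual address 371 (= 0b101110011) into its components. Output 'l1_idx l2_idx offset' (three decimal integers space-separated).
Answer: 2 3 19

Derivation:
vaddr = 371 = 0b101110011
  top 2 bits -> l1_idx = 2
  next 2 bits -> l2_idx = 3
  bottom 5 bits -> offset = 19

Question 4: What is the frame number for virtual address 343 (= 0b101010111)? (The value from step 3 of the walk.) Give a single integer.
Answer: 7

Derivation:
vaddr = 343: l1_idx=2, l2_idx=2
L1[2] = 0; L2[0][2] = 7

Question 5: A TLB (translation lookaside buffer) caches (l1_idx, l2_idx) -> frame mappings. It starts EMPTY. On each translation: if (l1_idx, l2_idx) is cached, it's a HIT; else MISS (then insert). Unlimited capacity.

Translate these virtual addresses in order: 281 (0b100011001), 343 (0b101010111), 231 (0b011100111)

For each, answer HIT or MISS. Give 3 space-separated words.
Answer: MISS MISS MISS

Derivation:
vaddr=281: (2,0) not in TLB -> MISS, insert
vaddr=343: (2,2) not in TLB -> MISS, insert
vaddr=231: (1,3) not in TLB -> MISS, insert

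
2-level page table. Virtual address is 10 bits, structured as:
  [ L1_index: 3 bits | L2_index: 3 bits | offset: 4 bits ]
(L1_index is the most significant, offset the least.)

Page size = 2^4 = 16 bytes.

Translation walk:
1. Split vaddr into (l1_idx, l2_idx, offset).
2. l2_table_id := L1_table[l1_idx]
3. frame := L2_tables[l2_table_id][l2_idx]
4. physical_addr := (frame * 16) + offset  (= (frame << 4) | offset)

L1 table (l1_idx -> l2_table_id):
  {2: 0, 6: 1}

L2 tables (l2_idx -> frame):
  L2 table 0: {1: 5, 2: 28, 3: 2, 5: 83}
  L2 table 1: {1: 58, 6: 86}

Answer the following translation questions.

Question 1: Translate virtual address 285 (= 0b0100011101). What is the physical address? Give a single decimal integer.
vaddr = 285 = 0b0100011101
Split: l1_idx=2, l2_idx=1, offset=13
L1[2] = 0
L2[0][1] = 5
paddr = 5 * 16 + 13 = 93

Answer: 93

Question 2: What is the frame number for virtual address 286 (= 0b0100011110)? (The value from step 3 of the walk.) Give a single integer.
vaddr = 286: l1_idx=2, l2_idx=1
L1[2] = 0; L2[0][1] = 5

Answer: 5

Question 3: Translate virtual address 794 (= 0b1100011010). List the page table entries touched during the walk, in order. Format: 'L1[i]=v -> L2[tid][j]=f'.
Answer: L1[6]=1 -> L2[1][1]=58

Derivation:
vaddr = 794 = 0b1100011010
Split: l1_idx=6, l2_idx=1, offset=10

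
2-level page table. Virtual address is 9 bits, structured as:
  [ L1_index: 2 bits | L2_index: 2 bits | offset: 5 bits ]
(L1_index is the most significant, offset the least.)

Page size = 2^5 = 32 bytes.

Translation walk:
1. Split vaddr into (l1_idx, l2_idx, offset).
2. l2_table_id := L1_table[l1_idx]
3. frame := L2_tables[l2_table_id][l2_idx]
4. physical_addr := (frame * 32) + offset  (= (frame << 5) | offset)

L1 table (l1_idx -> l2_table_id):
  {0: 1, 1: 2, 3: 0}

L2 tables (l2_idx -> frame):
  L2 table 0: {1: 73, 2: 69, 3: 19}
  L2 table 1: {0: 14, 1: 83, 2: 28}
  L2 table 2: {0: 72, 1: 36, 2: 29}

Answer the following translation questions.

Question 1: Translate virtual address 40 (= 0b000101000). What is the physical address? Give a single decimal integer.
Answer: 2664

Derivation:
vaddr = 40 = 0b000101000
Split: l1_idx=0, l2_idx=1, offset=8
L1[0] = 1
L2[1][1] = 83
paddr = 83 * 32 + 8 = 2664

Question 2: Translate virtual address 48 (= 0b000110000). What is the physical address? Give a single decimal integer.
Answer: 2672

Derivation:
vaddr = 48 = 0b000110000
Split: l1_idx=0, l2_idx=1, offset=16
L1[0] = 1
L2[1][1] = 83
paddr = 83 * 32 + 16 = 2672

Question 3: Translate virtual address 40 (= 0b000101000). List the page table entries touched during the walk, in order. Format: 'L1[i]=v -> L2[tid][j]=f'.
vaddr = 40 = 0b000101000
Split: l1_idx=0, l2_idx=1, offset=8

Answer: L1[0]=1 -> L2[1][1]=83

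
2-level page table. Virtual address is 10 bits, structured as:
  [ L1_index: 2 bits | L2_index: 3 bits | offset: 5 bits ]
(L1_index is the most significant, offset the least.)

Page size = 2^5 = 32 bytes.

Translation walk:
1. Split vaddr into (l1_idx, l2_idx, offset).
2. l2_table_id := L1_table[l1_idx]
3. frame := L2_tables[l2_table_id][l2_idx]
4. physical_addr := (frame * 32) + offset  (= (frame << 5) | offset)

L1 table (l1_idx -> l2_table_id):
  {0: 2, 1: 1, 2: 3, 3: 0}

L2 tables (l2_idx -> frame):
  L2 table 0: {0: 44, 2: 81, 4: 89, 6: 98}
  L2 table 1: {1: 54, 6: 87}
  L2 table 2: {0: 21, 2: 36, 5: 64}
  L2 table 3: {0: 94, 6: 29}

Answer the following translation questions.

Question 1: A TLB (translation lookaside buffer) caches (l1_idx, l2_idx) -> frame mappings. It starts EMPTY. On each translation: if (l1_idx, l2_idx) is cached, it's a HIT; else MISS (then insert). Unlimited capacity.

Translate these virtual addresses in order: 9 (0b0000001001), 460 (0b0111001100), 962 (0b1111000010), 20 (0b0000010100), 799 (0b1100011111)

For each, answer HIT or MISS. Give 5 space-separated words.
Answer: MISS MISS MISS HIT MISS

Derivation:
vaddr=9: (0,0) not in TLB -> MISS, insert
vaddr=460: (1,6) not in TLB -> MISS, insert
vaddr=962: (3,6) not in TLB -> MISS, insert
vaddr=20: (0,0) in TLB -> HIT
vaddr=799: (3,0) not in TLB -> MISS, insert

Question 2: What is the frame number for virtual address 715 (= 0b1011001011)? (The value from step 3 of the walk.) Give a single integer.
Answer: 29

Derivation:
vaddr = 715: l1_idx=2, l2_idx=6
L1[2] = 3; L2[3][6] = 29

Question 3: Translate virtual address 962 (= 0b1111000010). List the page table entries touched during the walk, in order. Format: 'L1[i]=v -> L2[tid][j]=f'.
Answer: L1[3]=0 -> L2[0][6]=98

Derivation:
vaddr = 962 = 0b1111000010
Split: l1_idx=3, l2_idx=6, offset=2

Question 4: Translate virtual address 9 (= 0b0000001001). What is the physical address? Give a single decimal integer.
Answer: 681

Derivation:
vaddr = 9 = 0b0000001001
Split: l1_idx=0, l2_idx=0, offset=9
L1[0] = 2
L2[2][0] = 21
paddr = 21 * 32 + 9 = 681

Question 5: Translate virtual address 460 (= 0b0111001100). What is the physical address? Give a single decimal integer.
vaddr = 460 = 0b0111001100
Split: l1_idx=1, l2_idx=6, offset=12
L1[1] = 1
L2[1][6] = 87
paddr = 87 * 32 + 12 = 2796

Answer: 2796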